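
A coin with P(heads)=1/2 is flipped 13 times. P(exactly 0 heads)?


Binomial: P(X=0) = C(13,0)×p^0×(1-p)^13
= 1 × 1 × 1/8192 = 1/8192

P(X=0) = 1/8192 ≈ 0.01%


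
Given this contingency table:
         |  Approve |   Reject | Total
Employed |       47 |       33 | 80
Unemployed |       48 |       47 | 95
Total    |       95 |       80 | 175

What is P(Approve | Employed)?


P(Approve | Employed) = 47/(47+33) = 47/80

P(Approve|Employed) = 47/80 ≈ 58.75%


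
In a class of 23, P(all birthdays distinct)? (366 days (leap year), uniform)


P(all different) = Π(366-i)/366 for i=0..22
= (366/366)×(365/366)×...×(344/366)
= 0.493677

P ≈ 0.4937 ≈ 49.37%


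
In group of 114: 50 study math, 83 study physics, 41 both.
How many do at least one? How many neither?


|A∪B| = 50+83-41 = 92
Neither = 114-92 = 22

At least one: 92; Neither: 22


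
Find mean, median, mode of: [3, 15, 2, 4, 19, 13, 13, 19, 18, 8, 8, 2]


Sorted: [2, 2, 3, 4, 8, 8, 13, 13, 15, 18, 19, 19]
Mean = 124/12 = 31/3
Median = 21/2
Freq: {3: 1, 15: 1, 2: 2, 4: 1, 19: 2, 13: 2, 18: 1, 8: 2}
Mode: [2, 8, 13, 19]

Mean=31/3, Median=21/2, Mode=[2, 8, 13, 19]


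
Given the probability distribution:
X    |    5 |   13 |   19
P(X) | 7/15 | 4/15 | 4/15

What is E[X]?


E[X] = Σ x·P(X=x)
= (5)×(7/15) + (13)×(4/15) + (19)×(4/15)
= 163/15

E[X] = 163/15


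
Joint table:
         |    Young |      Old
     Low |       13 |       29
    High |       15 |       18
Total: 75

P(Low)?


P(Low) = (13+29)/75 = 42/75 = 14/25

P(Low) = 14/25 ≈ 56.00%


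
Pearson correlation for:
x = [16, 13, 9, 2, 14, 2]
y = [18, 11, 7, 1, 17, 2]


n=6, Σx=56, Σy=56, Σxy=738, Σx²=710, Σy²=788
r = (6×738 - 56×56)/√((6×710 - 56²)(6×788 - 56²))
= 1292/√(1124×1592) = 1292/√1789408 ≈ 1292/1337.6876 ≈ 0.9658

r ≈ 0.9658


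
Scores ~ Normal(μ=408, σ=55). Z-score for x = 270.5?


z = (x - μ)/σ = (270.5 - 408)/55 = -2.5

z = -2.5


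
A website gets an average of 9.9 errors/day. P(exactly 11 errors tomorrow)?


Poisson(λ=9.9): P(X=11) = e^(-λ)×λ^k/k!
= e^(-9.9) × 9.9^11 / 11!
≈ 5.017468206e-05 × 89533825425.9 / 39916800 ≈ 0.112542

P(X=11) ≈ 0.112542 ≈ 11.25%


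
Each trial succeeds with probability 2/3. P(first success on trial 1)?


Geometric: P(X=1) = (1-p)^(k-1)×p = (1/3)^0×2/3 = 2/3

P(X=1) = 2/3 ≈ 66.67%


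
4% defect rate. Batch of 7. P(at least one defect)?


P(all good) = (24/25)^7 = 4586471424/6103515625
P(≥1 defect) = 1517044201/6103515625

P = 1517044201/6103515625 ≈ 24.86%


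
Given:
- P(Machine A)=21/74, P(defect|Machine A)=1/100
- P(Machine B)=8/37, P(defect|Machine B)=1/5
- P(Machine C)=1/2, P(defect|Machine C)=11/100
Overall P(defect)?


P(B) = Σ P(B|Aᵢ)×P(Aᵢ)
  1/100×21/74 = 21/7400
  1/5×8/37 = 8/185
  11/100×1/2 = 11/200
Sum = 187/1850

P(defect) = 187/1850 ≈ 10.11%


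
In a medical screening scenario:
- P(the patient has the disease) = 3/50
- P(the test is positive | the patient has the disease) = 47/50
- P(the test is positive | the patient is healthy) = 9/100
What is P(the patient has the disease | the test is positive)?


Using Bayes' theorem:
P(A|B) = P(B|A)·P(A) / P(B)

P(the test is positive) = 47/50 × 3/50 + 9/100 × 47/50
= 141/2500 + 423/5000 = 141/1000

P(the patient has the disease|the test is positive) = (141/2500) / (141/1000) = 2/5

P(the patient has the disease|the test is positive) = 2/5 ≈ 40.00%


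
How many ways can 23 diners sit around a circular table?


Circular arrangements of 23 distinct objects: fix one position to break rotational symmetry.
(n-1)! = 22! = 1124000727777607680000

1124000727777607680000


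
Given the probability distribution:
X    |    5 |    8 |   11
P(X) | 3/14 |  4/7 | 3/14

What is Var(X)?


E[X] = 8
E[X²] = 475/7
Var(X) = E[X²] - (E[X])² = 475/7 - 64 = 27/7

Var(X) = 27/7 ≈ 3.8571


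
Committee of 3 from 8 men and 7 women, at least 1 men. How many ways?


Count by #men:
  1M,2W: C(8,1)×C(7,2)=168
  2M,1W: C(8,2)×C(7,1)=196
  3M,0W: C(8,3)×C(7,0)=56
Total = 420

420


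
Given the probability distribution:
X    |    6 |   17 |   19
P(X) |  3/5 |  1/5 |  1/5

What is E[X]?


E[X] = Σ x·P(X=x)
= (6)×(3/5) + (17)×(1/5) + (19)×(1/5)
= 54/5

E[X] = 54/5


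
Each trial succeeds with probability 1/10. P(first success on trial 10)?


Geometric: P(X=10) = (1-p)^(k-1)×p = (9/10)^9×1/10 = 387420489/10000000000

P(X=10) = 387420489/10000000000 ≈ 3.87%


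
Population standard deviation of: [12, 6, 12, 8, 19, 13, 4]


Mean = 74/7
  (12-74/7)²=100/49
  (6-74/7)²=1024/49
  (12-74/7)²=100/49
  (8-74/7)²=324/49
  (19-74/7)²=3481/49
  (13-74/7)²=289/49
  (4-74/7)²=2116/49
Σ(x-μ)² = 1062/7
σ² = (1062/7)/7 = 1062/49

σ = √(1062/49) ≈ 4.6555


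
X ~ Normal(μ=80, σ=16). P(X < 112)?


z = (112-80)/16 = 2.0
P(Z < 2.0) = 0.9772

P(X < 112) ≈ 0.9772


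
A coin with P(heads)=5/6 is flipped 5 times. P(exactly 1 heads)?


Binomial: P(X=1) = C(5,1)×p^1×(1-p)^4
= 5 × 5/6 × 1/1296 = 25/7776

P(X=1) = 25/7776 ≈ 0.32%


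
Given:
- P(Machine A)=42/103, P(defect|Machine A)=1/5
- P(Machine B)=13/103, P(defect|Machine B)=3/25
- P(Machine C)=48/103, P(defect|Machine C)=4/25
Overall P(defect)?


P(B) = Σ P(B|Aᵢ)×P(Aᵢ)
  1/5×42/103 = 42/515
  3/25×13/103 = 39/2575
  4/25×48/103 = 192/2575
Sum = 441/2575

P(defect) = 441/2575 ≈ 17.13%


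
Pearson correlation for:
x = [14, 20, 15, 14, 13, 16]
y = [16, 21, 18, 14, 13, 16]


n=6, Σx=92, Σy=98, Σxy=1535, Σx²=1442, Σy²=1642
r = (6×1535 - 92×98)/√((6×1442 - 92²)(6×1642 - 98²))
= 194/√(188×248) = 194/√46624 ≈ 194/215.9259 ≈ 0.8985

r ≈ 0.8985


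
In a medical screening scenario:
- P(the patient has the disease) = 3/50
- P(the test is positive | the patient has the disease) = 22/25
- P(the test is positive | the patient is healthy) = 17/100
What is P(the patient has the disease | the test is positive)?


Using Bayes' theorem:
P(A|B) = P(B|A)·P(A) / P(B)

P(the test is positive) = 22/25 × 3/50 + 17/100 × 47/50
= 33/625 + 799/5000 = 1063/5000

P(the patient has the disease|the test is positive) = (33/625) / (1063/5000) = 264/1063

P(the patient has the disease|the test is positive) = 264/1063 ≈ 24.84%


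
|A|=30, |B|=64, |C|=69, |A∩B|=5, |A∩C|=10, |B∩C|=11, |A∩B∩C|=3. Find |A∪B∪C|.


|A∪B∪C| = 30+64+69-5-10-11+3 = 140

|A∪B∪C| = 140


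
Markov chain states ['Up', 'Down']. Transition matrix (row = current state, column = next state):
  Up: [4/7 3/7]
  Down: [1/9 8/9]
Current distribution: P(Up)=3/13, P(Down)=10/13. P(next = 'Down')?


P(next=Down) = Σᵢ P(now=i)×P(i→Down)
= 3/13×3/7 + 10/13×8/9
= 9/91 + 80/117 = 641/819

P = 641/819 ≈ 0.7827


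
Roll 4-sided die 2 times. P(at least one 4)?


P(no 4)^2 = (3/4)^2 = 9/16
P(≥1) = 1 - 9/16 = 7/16

P = 7/16 ≈ 43.75%


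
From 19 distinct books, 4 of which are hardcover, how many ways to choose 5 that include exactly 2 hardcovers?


Choose 2 of the 4 hardcovers and 3 of the other 15 books:
C(4,2)×C(15,3) = 6×455 = 2730

2730


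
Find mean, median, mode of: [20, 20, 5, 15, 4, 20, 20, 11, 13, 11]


Sorted: [4, 5, 11, 11, 13, 15, 20, 20, 20, 20]
Mean = 139/10
Median = 14
Freq: {20: 4, 5: 1, 15: 1, 4: 1, 11: 2, 13: 1}
Mode: [20]

Mean=139/10, Median=14, Mode=20


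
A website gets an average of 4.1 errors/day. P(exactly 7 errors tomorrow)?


Poisson(λ=4.1): P(X=7) = e^(-λ)×λ^k/k!
= e^(-4.1) × 4.1^7 / 7!
≈ 0.0165726754 × 19475.4273881 / 5040 ≈ 0.064040

P(X=7) ≈ 0.064040 ≈ 6.40%


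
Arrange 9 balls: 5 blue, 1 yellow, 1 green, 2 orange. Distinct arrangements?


9!/(5!×1!×1!×2!) = 1512

1512


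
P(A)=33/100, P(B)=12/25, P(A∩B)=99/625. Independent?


P(A)×P(B) = 99/625
P(A∩B) = 99/625
Equal ✓ → Independent

Yes, independent


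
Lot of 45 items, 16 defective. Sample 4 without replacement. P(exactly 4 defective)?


Hypergeometric: C(16,4)×C(29,0)/C(45,4)
= 1820×1/148995 = 52/4257

P(X=4) = 52/4257 ≈ 1.22%


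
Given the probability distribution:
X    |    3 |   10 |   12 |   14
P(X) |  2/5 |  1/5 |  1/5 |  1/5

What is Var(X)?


E[X] = 42/5
E[X²] = 458/5
Var(X) = E[X²] - (E[X])² = 458/5 - 1764/25 = 526/25

Var(X) = 526/25 ≈ 21.0400


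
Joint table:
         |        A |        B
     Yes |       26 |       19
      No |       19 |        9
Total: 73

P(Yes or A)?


P(Yes∨A) = P(Yes) + P(A) - P(Yes∧A)
= (45 + 45 - 26)/73 = 64/73

P = 64/73 ≈ 87.67%


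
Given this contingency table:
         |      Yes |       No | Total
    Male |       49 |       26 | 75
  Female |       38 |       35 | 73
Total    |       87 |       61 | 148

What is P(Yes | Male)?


P(Yes | Male) = 49/(49+26) = 49/75

P(Yes|Male) = 49/75 ≈ 65.33%


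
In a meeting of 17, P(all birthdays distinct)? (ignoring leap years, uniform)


P(all different) = Π(365-i)/365 for i=0..16
= (365/365)×(364/365)×...×(349/365)
= 0.684992

P ≈ 0.6850 ≈ 68.50%


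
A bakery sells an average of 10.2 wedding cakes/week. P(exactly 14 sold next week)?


Poisson(λ=10.2): P(X=14) = e^(-λ)×λ^k/k!
= e^(-10.2) × 10.2^14 / 14!
≈ 3.717031868e-05 × 1.31947876306e+14 / 87178291200 ≈ 0.056259

P(X=14) ≈ 0.056259 ≈ 5.63%


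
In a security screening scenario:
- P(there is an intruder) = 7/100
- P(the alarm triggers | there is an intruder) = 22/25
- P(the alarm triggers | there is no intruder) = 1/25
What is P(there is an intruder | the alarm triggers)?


Using Bayes' theorem:
P(A|B) = P(B|A)·P(A) / P(B)

P(the alarm triggers) = 22/25 × 7/100 + 1/25 × 93/100
= 77/1250 + 93/2500 = 247/2500

P(there is an intruder|the alarm triggers) = (77/1250) / (247/2500) = 154/247

P(there is an intruder|the alarm triggers) = 154/247 ≈ 62.35%


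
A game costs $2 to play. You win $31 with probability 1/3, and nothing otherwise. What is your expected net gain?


E[gain] = (31-2)×1/3 + (-2)×2/3
= 29/3 - 4/3 = 25/3

Expected net gain = $25/3 ≈ $8.33


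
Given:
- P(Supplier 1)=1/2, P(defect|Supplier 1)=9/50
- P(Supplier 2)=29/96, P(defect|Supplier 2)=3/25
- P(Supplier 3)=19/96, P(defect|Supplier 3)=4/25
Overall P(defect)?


P(B) = Σ P(B|Aᵢ)×P(Aᵢ)
  9/50×1/2 = 9/100
  3/25×29/96 = 29/800
  4/25×19/96 = 19/600
Sum = 379/2400

P(defect) = 379/2400 ≈ 15.79%


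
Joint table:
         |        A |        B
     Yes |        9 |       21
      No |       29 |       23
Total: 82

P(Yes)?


P(Yes) = (9+21)/82 = 30/82 = 15/41

P(Yes) = 15/41 ≈ 36.59%


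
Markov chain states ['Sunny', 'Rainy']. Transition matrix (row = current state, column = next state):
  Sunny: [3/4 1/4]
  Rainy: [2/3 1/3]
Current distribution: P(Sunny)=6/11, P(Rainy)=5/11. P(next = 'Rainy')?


P(next=Rainy) = Σᵢ P(now=i)×P(i→Rainy)
= 6/11×1/4 + 5/11×1/3
= 3/22 + 5/33 = 19/66

P = 19/66 ≈ 0.2879


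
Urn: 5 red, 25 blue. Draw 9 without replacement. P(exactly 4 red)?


Hypergeometric: C(5,4)×C(25,5)/C(30,9)
= 5×53130/14307150 = 7/377

P(X=4) = 7/377 ≈ 1.86%


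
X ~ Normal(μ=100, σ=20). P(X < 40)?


z = (40-100)/20 = -3.0
P(Z < -3.0) = 0.0013

P(X < 40) ≈ 0.0013


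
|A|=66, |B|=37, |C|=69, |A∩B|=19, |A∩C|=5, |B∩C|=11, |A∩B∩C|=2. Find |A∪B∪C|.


|A∪B∪C| = 66+37+69-19-5-11+2 = 139

|A∪B∪C| = 139


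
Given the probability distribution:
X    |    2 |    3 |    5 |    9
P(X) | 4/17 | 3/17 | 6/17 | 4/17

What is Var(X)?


E[X] = 83/17
E[X²] = 517/17
Var(X) = E[X²] - (E[X])² = 517/17 - 6889/289 = 1900/289

Var(X) = 1900/289 ≈ 6.5744


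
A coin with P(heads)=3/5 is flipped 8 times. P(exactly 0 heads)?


Binomial: P(X=0) = C(8,0)×p^0×(1-p)^8
= 1 × 1 × 256/390625 = 256/390625

P(X=0) = 256/390625 ≈ 0.07%


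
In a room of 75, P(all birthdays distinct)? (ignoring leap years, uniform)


P(all different) = Π(365-i)/365 for i=0..74
= (365/365)×(364/365)×...×(291/365)
= 0.000280

P ≈ 0.0003 ≈ 0.03%


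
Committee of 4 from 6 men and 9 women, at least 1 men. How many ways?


Count by #men:
  1M,3W: C(6,1)×C(9,3)=504
  2M,2W: C(6,2)×C(9,2)=540
  3M,1W: C(6,3)×C(9,1)=180
  4M,0W: C(6,4)×C(9,0)=15
Total = 1239

1239


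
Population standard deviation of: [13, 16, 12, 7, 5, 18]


Mean = 71/6
  (13-71/6)²=49/36
  (16-71/6)²=625/36
  (12-71/6)²=1/36
  (7-71/6)²=841/36
  (5-71/6)²=1681/36
  (18-71/6)²=1369/36
Σ(x-μ)² = 761/6
σ² = (761/6)/6 = 761/36

σ = √(761/36) ≈ 4.5977


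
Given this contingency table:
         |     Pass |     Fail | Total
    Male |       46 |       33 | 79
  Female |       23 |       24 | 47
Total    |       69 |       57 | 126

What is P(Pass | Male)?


P(Pass | Male) = 46/(46+33) = 46/79

P(Pass|Male) = 46/79 ≈ 58.23%


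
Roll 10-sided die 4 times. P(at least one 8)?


P(no 8)^4 = (9/10)^4 = 6561/10000
P(≥1) = 1 - 6561/10000 = 3439/10000

P = 3439/10000 ≈ 34.39%


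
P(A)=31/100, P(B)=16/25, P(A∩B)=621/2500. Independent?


P(A)×P(B) = 124/625
P(A∩B) = 621/2500
Not equal → NOT independent

No, not independent


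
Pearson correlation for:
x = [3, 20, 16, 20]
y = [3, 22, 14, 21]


n=4, Σx=59, Σy=60, Σxy=1093, Σx²=1065, Σy²=1130
r = (4×1093 - 59×60)/√((4×1065 - 59²)(4×1130 - 60²))
= 832/√(779×920) = 832/√716680 ≈ 832/846.5695 ≈ 0.9828

r ≈ 0.9828


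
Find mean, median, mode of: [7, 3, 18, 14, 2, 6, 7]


Sorted: [2, 3, 6, 7, 7, 14, 18]
Mean = 57/7
Median = 7
Freq: {7: 2, 3: 1, 18: 1, 14: 1, 2: 1, 6: 1}
Mode: [7]

Mean=57/7, Median=7, Mode=7


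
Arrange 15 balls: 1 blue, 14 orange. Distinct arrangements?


15!/(1!×14!) = 15

15


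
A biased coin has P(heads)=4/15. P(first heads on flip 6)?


Geometric: P(X=6) = (1-p)^(k-1)×p = (11/15)^5×4/15 = 644204/11390625

P(X=6) = 644204/11390625 ≈ 5.66%


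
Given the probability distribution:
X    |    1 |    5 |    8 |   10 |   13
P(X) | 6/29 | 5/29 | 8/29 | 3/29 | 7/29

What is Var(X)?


E[X] = 216/29
E[X²] = 2126/29
Var(X) = E[X²] - (E[X])² = 2126/29 - 46656/841 = 14998/841

Var(X) = 14998/841 ≈ 17.8335


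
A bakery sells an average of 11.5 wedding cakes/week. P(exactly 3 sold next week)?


Poisson(λ=11.5): P(X=3) = e^(-λ)×λ^k/k!
= e^(-11.5) × 11.5^3 / 3!
≈ 1.01300936e-05 × 1520.875 / 6 ≈ 0.002568

P(X=3) ≈ 0.002568 ≈ 0.26%


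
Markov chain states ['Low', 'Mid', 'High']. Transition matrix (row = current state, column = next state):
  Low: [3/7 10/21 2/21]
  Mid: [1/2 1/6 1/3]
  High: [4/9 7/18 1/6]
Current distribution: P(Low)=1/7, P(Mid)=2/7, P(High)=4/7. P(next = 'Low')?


P(next=Low) = Σᵢ P(now=i)×P(i→Low)
= 1/7×3/7 + 2/7×1/2 + 4/7×4/9
= 3/49 + 1/7 + 16/63 = 202/441

P = 202/441 ≈ 0.4580


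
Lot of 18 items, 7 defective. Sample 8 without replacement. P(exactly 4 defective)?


Hypergeometric: C(7,4)×C(11,4)/C(18,8)
= 35×330/43758 = 175/663

P(X=4) = 175/663 ≈ 26.40%


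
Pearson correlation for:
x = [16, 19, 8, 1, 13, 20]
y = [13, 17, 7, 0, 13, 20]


n=6, Σx=77, Σy=70, Σxy=1156, Σx²=1251, Σy²=1076
r = (6×1156 - 77×70)/√((6×1251 - 77²)(6×1076 - 70²))
= 1546/√(1577×1556) = 1546/√2453812 ≈ 1546/1566.4648 ≈ 0.9869

r ≈ 0.9869


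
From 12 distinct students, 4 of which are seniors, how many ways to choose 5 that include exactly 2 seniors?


Choose 2 of the 4 seniors and 3 of the other 8 students:
C(4,2)×C(8,3) = 6×56 = 336

336


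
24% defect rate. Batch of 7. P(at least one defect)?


P(all good) = (19/25)^7 = 893871739/6103515625
P(≥1 defect) = 5209643886/6103515625

P = 5209643886/6103515625 ≈ 85.35%


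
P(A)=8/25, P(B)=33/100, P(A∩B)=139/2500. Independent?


P(A)×P(B) = 66/625
P(A∩B) = 139/2500
Not equal → NOT independent

No, not independent


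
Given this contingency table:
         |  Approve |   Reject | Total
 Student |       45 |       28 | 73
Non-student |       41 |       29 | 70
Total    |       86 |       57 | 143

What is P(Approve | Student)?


P(Approve | Student) = 45/(45+28) = 45/73

P(Approve|Student) = 45/73 ≈ 61.64%


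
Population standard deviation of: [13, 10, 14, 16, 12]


Mean = 65/5 = 13
  (13-13)²=0
  (10-13)²=9
  (14-13)²=1
  (16-13)²=9
  (12-13)²=1
Σ(x-μ)² = 20
σ² = 20/5 = 4

σ = √(4) ≈ 2.0000


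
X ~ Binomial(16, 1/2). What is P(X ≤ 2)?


P(X ≤ 2) = Σ P(X=i) for i=0..2
P(X=0) = 1/65536
P(X=1) = 1/4096
P(X=2) = 15/8192
Sum = 137/65536

P(X ≤ 2) = 137/65536 ≈ 0.21%


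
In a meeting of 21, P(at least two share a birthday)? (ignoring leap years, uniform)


P(all different) = Π(365-i)/365 for i=0..20
= 0.556312
P(match) = 1 - 0.556312 = 0.443688

P ≈ 0.4437 ≈ 44.37%


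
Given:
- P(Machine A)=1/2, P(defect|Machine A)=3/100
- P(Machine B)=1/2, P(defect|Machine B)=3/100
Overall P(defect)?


P(B) = Σ P(B|Aᵢ)×P(Aᵢ)
  3/100×1/2 = 3/200
  3/100×1/2 = 3/200
Sum = 3/100

P(defect) = 3/100 ≈ 3.00%


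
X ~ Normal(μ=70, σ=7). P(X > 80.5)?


z = (80.5-70)/7 = 1.5
P(X > 80.5) = 1 - P(Z ≤ 1.5) = 1 - 0.9332 = 0.0668

P(X > 80.5) ≈ 0.0668


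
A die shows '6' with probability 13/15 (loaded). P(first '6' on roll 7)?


Geometric: P(X=7) = (1-p)^(k-1)×p = (2/15)^6×13/15 = 832/170859375

P(X=7) = 832/170859375 ≈ 0.00%


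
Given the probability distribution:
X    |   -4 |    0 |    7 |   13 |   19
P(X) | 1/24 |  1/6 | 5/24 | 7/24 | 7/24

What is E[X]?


E[X] = Σ x·P(X=x)
= (-4)×(1/24) + (0)×(1/6) + (7)×(5/24) + (13)×(7/24) + (19)×(7/24)
= 85/8

E[X] = 85/8


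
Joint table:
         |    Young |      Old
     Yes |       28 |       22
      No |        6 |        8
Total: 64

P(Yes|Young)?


P(Yes|Young) = 28/(28+6) = 28/34 = 14/17

P = 14/17 ≈ 82.35%


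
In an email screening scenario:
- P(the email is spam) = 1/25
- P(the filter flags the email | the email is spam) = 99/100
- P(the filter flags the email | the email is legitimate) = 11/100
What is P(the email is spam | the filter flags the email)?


Using Bayes' theorem:
P(A|B) = P(B|A)·P(A) / P(B)

P(the filter flags the email) = 99/100 × 1/25 + 11/100 × 24/25
= 99/2500 + 66/625 = 363/2500

P(the email is spam|the filter flags the email) = (99/2500) / (363/2500) = 3/11

P(the email is spam|the filter flags the email) = 3/11 ≈ 27.27%


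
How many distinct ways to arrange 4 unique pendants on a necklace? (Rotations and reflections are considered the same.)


Free circular arrangements: rotations and reflections both identified.
(n-1)!/2 = 3!/2 = 6/2 = 3

3


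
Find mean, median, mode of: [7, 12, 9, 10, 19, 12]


Sorted: [7, 9, 10, 12, 12, 19]
Mean = 69/6 = 23/2
Median = 11
Freq: {7: 1, 12: 2, 9: 1, 10: 1, 19: 1}
Mode: [12]

Mean=23/2, Median=11, Mode=12


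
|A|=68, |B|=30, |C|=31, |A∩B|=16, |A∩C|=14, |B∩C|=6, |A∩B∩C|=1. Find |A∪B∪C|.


|A∪B∪C| = 68+30+31-16-14-6+1 = 94

|A∪B∪C| = 94


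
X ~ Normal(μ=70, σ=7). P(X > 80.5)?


z = (80.5-70)/7 = 1.5
P(X > 80.5) = 1 - P(Z ≤ 1.5) = 1 - 0.9332 = 0.0668

P(X > 80.5) ≈ 0.0668


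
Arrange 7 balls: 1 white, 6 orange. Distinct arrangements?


7!/(1!×6!) = 7

7


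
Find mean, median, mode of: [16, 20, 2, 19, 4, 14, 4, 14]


Sorted: [2, 4, 4, 14, 14, 16, 19, 20]
Mean = 93/8
Median = 14
Freq: {16: 1, 20: 1, 2: 1, 19: 1, 4: 2, 14: 2}
Mode: [4, 14]

Mean=93/8, Median=14, Mode=[4, 14]


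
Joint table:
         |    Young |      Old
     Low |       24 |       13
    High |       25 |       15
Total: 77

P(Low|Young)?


P(Low|Young) = 24/(24+25) = 24/49

P = 24/49 ≈ 48.98%


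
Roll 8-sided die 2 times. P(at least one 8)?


P(no 8)^2 = (7/8)^2 = 49/64
P(≥1) = 1 - 49/64 = 15/64

P = 15/64 ≈ 23.44%


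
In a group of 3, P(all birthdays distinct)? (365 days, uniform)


P(all different) = Π(365-i)/365 for i=0..2
= (365/365)×(364/365)×...×(363/365)
= 0.991796

P ≈ 0.9918 ≈ 99.18%


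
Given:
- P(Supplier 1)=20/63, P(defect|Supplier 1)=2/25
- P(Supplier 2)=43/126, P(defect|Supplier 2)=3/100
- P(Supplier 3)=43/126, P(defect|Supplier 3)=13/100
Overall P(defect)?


P(B) = Σ P(B|Aᵢ)×P(Aᵢ)
  2/25×20/63 = 8/315
  3/100×43/126 = 43/4200
  13/100×43/126 = 559/12600
Sum = 2/25

P(defect) = 2/25 ≈ 8.00%


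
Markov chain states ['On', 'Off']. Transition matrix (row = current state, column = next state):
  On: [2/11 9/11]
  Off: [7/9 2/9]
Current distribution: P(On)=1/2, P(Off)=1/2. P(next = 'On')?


P(next=On) = Σᵢ P(now=i)×P(i→On)
= 1/2×2/11 + 1/2×7/9
= 1/11 + 7/18 = 95/198

P = 95/198 ≈ 0.4798


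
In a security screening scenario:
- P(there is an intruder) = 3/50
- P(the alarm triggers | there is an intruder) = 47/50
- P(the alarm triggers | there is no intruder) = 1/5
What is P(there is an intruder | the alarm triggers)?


Using Bayes' theorem:
P(A|B) = P(B|A)·P(A) / P(B)

P(the alarm triggers) = 47/50 × 3/50 + 1/5 × 47/50
= 141/2500 + 47/250 = 611/2500

P(there is an intruder|the alarm triggers) = (141/2500) / (611/2500) = 3/13

P(there is an intruder|the alarm triggers) = 3/13 ≈ 23.08%


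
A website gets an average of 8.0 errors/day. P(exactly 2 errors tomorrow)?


Poisson(λ=8.0): P(X=2) = e^(-λ)×λ^k/k!
= e^(-8.0) × 8.0^2 / 2!
≈ 0.0003354626279 × 64 / 2 ≈ 0.010735

P(X=2) ≈ 0.010735 ≈ 1.07%


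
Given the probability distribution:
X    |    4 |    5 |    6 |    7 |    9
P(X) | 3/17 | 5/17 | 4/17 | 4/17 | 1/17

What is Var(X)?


E[X] = 98/17
E[X²] = 594/17
Var(X) = E[X²] - (E[X])² = 594/17 - 9604/289 = 494/289

Var(X) = 494/289 ≈ 1.7093


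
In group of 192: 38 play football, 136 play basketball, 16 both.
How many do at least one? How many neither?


|A∪B| = 38+136-16 = 158
Neither = 192-158 = 34

At least one: 158; Neither: 34


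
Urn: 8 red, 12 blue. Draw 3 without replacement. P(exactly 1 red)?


Hypergeometric: C(8,1)×C(12,2)/C(20,3)
= 8×66/1140 = 44/95

P(X=1) = 44/95 ≈ 46.32%


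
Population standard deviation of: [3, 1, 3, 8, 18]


Mean = 33/5
  (3-33/5)²=324/25
  (1-33/5)²=784/25
  (3-33/5)²=324/25
  (8-33/5)²=49/25
  (18-33/5)²=3249/25
Σ(x-μ)² = 946/5
σ² = (946/5)/5 = 946/25

σ = √(946/25) ≈ 6.1514


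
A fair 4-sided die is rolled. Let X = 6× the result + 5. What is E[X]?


E[die] = (1+4)/2 = 5/2
E[X] = 6×5/2 + 5 = 20

E[X] = 20


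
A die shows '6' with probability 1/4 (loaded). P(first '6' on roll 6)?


Geometric: P(X=6) = (1-p)^(k-1)×p = (3/4)^5×1/4 = 243/4096

P(X=6) = 243/4096 ≈ 5.93%


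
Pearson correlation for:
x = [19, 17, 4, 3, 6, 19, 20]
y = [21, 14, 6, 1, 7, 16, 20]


n=7, Σx=88, Σy=85, Σxy=1410, Σx²=1472, Σy²=1379
r = (7×1410 - 88×85)/√((7×1472 - 88²)(7×1379 - 85²))
= 2390/√(2560×2428) = 2390/√6215680 ≈ 2390/2493.1266 ≈ 0.9586

r ≈ 0.9586


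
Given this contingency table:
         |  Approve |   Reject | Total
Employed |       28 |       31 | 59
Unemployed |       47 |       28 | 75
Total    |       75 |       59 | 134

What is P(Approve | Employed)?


P(Approve | Employed) = 28/(28+31) = 28/59

P(Approve|Employed) = 28/59 ≈ 47.46%


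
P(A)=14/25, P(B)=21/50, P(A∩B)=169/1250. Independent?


P(A)×P(B) = 147/625
P(A∩B) = 169/1250
Not equal → NOT independent

No, not independent


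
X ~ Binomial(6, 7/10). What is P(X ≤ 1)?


P(X ≤ 1) = Σ P(X=i) for i=0..1
P(X=0) = 729/1000000
P(X=1) = 5103/500000
Sum = 2187/200000

P(X ≤ 1) = 2187/200000 ≈ 1.09%


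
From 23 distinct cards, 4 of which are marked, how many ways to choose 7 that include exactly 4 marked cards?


Choose 4 of the 4 marked cards and 3 of the other 19 cards:
C(4,4)×C(19,3) = 1×969 = 969

969


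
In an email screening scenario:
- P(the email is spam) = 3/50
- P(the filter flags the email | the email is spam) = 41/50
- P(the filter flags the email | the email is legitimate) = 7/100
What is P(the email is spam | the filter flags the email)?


Using Bayes' theorem:
P(A|B) = P(B|A)·P(A) / P(B)

P(the filter flags the email) = 41/50 × 3/50 + 7/100 × 47/50
= 123/2500 + 329/5000 = 23/200

P(the email is spam|the filter flags the email) = (123/2500) / (23/200) = 246/575

P(the email is spam|the filter flags the email) = 246/575 ≈ 42.78%


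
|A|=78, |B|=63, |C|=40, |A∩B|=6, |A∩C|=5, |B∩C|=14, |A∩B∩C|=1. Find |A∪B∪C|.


|A∪B∪C| = 78+63+40-6-5-14+1 = 157

|A∪B∪C| = 157


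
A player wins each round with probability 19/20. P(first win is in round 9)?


Geometric: P(X=9) = (1-p)^(k-1)×p = (1/20)^8×19/20 = 19/512000000000

P(X=9) = 19/512000000000 ≈ 0.00%


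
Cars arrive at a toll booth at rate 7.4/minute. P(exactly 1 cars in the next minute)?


Poisson(λ=7.4): P(X=1) = e^(-λ)×λ^k/k!
= e^(-7.4) × 7.4^1 / 1!
≈ 0.0006112527611 × 7.4 / 1 ≈ 0.004523

P(X=1) ≈ 0.004523 ≈ 0.45%


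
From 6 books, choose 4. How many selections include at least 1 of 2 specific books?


Complement: C(6,4) - C(4,4) = 15 - 1 = 14

14


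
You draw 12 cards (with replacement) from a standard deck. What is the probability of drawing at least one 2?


P(not a 2) = 48/52 = 12/13
P(none in 12 draws) = (12/13)^12 = 8916100448256/23298085122481
P(≥1 2) = 1 - 8916100448256/23298085122481 = 14381984674225/23298085122481

P = 14381984674225/23298085122481 ≈ 61.73%


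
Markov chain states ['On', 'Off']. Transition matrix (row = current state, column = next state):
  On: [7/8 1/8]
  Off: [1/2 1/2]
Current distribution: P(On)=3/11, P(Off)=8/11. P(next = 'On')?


P(next=On) = Σᵢ P(now=i)×P(i→On)
= 3/11×7/8 + 8/11×1/2
= 21/88 + 4/11 = 53/88

P = 53/88 ≈ 0.6023


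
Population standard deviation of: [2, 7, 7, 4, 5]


Mean = 25/5 = 5
  (2-5)²=9
  (7-5)²=4
  (7-5)²=4
  (4-5)²=1
  (5-5)²=0
Σ(x-μ)² = 18
σ² = 18/5

σ = √(18/5) ≈ 1.8974


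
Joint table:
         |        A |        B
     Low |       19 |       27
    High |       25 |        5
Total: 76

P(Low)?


P(Low) = (19+27)/76 = 46/76 = 23/38

P(Low) = 23/38 ≈ 60.53%


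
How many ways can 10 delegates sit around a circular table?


Circular arrangements of 10 distinct objects: fix one position to break rotational symmetry.
(n-1)! = 9! = 362880

362880


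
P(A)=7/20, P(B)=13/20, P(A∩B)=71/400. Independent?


P(A)×P(B) = 91/400
P(A∩B) = 71/400
Not equal → NOT independent

No, not independent


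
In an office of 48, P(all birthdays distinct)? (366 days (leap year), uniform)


P(all different) = Π(366-i)/366 for i=0..47
= (366/366)×(365/366)×...×(319/366)
= 0.039768

P ≈ 0.0398 ≈ 3.98%


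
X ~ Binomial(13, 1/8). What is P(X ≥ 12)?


P(X ≥ 12) = Σ P(X=i) for i=12..13
P(X=12) = 91/549755813888
P(X=13) = 1/549755813888
Sum = 23/137438953472

P(X ≥ 12) = 23/137438953472 ≈ 0.00%


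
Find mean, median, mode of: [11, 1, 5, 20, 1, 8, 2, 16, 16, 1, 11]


Sorted: [1, 1, 1, 2, 5, 8, 11, 11, 16, 16, 20]
Mean = 92/11
Median = 8
Freq: {11: 2, 1: 3, 5: 1, 20: 1, 8: 1, 2: 1, 16: 2}
Mode: [1]

Mean=92/11, Median=8, Mode=1


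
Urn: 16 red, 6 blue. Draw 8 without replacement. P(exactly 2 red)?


Hypergeometric: C(16,2)×C(6,6)/C(22,8)
= 120×1/319770 = 4/10659

P(X=2) = 4/10659 ≈ 0.04%


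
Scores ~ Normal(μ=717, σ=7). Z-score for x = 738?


z = (x - μ)/σ = (738 - 717)/7 = 3.0

z = 3.0


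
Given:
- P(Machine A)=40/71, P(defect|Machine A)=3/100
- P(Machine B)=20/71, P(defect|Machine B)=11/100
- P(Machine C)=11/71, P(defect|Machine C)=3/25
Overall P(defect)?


P(B) = Σ P(B|Aᵢ)×P(Aᵢ)
  3/100×40/71 = 6/355
  11/100×20/71 = 11/355
  3/25×11/71 = 33/1775
Sum = 118/1775

P(defect) = 118/1775 ≈ 6.65%


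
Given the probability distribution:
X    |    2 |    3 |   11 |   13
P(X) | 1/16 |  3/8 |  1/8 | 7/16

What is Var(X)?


E[X] = 133/16
E[X²] = 1483/16
Var(X) = E[X²] - (E[X])² = 1483/16 - 17689/256 = 6039/256

Var(X) = 6039/256 ≈ 23.5898


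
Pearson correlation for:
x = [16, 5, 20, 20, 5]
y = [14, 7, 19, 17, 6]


n=5, Σx=66, Σy=63, Σxy=1009, Σx²=1106, Σy²=931
r = (5×1009 - 66×63)/√((5×1106 - 66²)(5×931 - 63²))
= 887/√(1174×686) = 887/√805364 ≈ 887/897.4207 ≈ 0.9884

r ≈ 0.9884


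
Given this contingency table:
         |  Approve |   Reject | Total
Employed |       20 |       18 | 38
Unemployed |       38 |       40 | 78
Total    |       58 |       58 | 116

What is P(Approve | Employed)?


P(Approve | Employed) = 20/(20+18) = 20/38 = 10/19

P(Approve|Employed) = 10/19 ≈ 52.63%


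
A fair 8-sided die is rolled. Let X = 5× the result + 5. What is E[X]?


E[die] = (1+8)/2 = 9/2
E[X] = 5×9/2 + 5 = 55/2

E[X] = 55/2


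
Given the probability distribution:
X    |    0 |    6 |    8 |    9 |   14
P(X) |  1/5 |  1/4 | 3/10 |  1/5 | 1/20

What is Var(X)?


E[X] = 32/5
E[X²] = 271/5
Var(X) = E[X²] - (E[X])² = 271/5 - 1024/25 = 331/25

Var(X) = 331/25 ≈ 13.2400


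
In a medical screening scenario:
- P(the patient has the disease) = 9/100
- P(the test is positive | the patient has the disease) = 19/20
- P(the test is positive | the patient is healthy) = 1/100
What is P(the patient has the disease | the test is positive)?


Using Bayes' theorem:
P(A|B) = P(B|A)·P(A) / P(B)

P(the test is positive) = 19/20 × 9/100 + 1/100 × 91/100
= 171/2000 + 91/10000 = 473/5000

P(the patient has the disease|the test is positive) = (171/2000) / (473/5000) = 855/946

P(the patient has the disease|the test is positive) = 855/946 ≈ 90.38%


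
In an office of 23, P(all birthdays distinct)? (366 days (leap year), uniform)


P(all different) = Π(366-i)/366 for i=0..22
= (366/366)×(365/366)×...×(344/366)
= 0.493677

P ≈ 0.4937 ≈ 49.37%


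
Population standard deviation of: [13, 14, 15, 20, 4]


Mean = 66/5
  (13-66/5)²=1/25
  (14-66/5)²=16/25
  (15-66/5)²=81/25
  (20-66/5)²=1156/25
  (4-66/5)²=2116/25
Σ(x-μ)² = 674/5
σ² = (674/5)/5 = 674/25

σ = √(674/25) ≈ 5.1923


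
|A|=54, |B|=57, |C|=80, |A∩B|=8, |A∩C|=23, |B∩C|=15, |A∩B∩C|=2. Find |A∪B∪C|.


|A∪B∪C| = 54+57+80-8-23-15+2 = 147

|A∪B∪C| = 147


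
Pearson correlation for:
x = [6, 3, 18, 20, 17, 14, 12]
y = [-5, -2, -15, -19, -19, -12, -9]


n=7, Σx=90, Σy=-81, Σxy=-1285, Σx²=1398, Σy²=1201
r = (7×(-1285) - 90×(-81))/√((7×1398 - 90²)(7×1201 - (-81)²))
= -1705/√(1686×1846) = -1705/√3112356 ≈ -1705/1764.1871 ≈ -0.9665

r ≈ -0.9665


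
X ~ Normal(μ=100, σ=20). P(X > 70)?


z = (70-100)/20 = -1.5
P(X > 70) = 1 - P(Z ≤ -1.5) = 1 - 0.0668 = 0.9332

P(X > 70) ≈ 0.9332


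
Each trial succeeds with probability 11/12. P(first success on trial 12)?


Geometric: P(X=12) = (1-p)^(k-1)×p = (1/12)^11×11/12 = 11/8916100448256

P(X=12) = 11/8916100448256 ≈ 0.00%


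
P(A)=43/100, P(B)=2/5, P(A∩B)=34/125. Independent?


P(A)×P(B) = 43/250
P(A∩B) = 34/125
Not equal → NOT independent

No, not independent


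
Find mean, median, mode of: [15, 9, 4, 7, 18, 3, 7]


Sorted: [3, 4, 7, 7, 9, 15, 18]
Mean = 63/7 = 9
Median = 7
Freq: {15: 1, 9: 1, 4: 1, 7: 2, 18: 1, 3: 1}
Mode: [7]

Mean=9, Median=7, Mode=7


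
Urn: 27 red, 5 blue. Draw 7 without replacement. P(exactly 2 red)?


Hypergeometric: C(27,2)×C(5,5)/C(32,7)
= 351×1/3365856 = 3/28768

P(X=2) = 3/28768 ≈ 0.01%


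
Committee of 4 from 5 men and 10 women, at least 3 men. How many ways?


Count by #men:
  3M,1W: C(5,3)×C(10,1)=100
  4M,0W: C(5,4)×C(10,0)=5
Total = 105

105


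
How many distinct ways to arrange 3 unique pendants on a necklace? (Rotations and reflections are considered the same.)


Free circular arrangements: rotations and reflections both identified.
(n-1)!/2 = 2!/2 = 2/2 = 1

1


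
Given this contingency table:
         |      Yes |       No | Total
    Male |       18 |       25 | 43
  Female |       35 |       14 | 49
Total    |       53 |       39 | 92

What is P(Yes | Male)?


P(Yes | Male) = 18/(18+25) = 18/43

P(Yes|Male) = 18/43 ≈ 41.86%


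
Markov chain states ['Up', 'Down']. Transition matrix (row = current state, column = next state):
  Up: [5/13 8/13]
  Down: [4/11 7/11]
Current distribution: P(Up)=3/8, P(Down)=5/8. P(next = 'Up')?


P(next=Up) = Σᵢ P(now=i)×P(i→Up)
= 3/8×5/13 + 5/8×4/11
= 15/104 + 5/22 = 425/1144

P = 425/1144 ≈ 0.3715


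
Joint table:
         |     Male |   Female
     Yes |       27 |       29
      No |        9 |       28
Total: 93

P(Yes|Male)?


P(Yes|Male) = 27/(27+9) = 27/36 = 3/4

P = 3/4 ≈ 75.00%


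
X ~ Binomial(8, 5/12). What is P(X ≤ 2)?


P(X ≤ 2) = Σ P(X=i) for i=0..2
P(X=0) = 5764801/429981696
P(X=1) = 4117715/53747712
P(X=2) = 20588575/107495424
Sum = 40353607/143327232

P(X ≤ 2) = 40353607/143327232 ≈ 28.15%


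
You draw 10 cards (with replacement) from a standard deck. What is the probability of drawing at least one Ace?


P(not a Ace) = 48/52 = 12/13
P(none in 10 draws) = (12/13)^10 = 61917364224/137858491849
P(≥1 Ace) = 1 - 61917364224/137858491849 = 75941127625/137858491849

P = 75941127625/137858491849 ≈ 55.09%


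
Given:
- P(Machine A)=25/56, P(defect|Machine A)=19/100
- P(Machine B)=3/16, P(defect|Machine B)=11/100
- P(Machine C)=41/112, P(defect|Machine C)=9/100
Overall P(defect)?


P(B) = Σ P(B|Aᵢ)×P(Aᵢ)
  19/100×25/56 = 19/224
  11/100×3/16 = 33/1600
  9/100×41/112 = 369/11200
Sum = 31/224

P(defect) = 31/224 ≈ 13.84%


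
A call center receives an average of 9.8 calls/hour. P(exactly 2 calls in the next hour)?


Poisson(λ=9.8): P(X=2) = e^(-λ)×λ^k/k!
= e^(-9.8) × 9.8^2 / 2!
≈ 5.545159943e-05 × 96.04 / 2 ≈ 0.002663

P(X=2) ≈ 0.002663 ≈ 0.27%


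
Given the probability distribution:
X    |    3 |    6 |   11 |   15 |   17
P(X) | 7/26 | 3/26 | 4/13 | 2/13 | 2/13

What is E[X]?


E[X] = Σ x·P(X=x)
= (3)×(7/26) + (6)×(3/26) + (11)×(4/13) + (15)×(2/13) + (17)×(2/13)
= 255/26

E[X] = 255/26


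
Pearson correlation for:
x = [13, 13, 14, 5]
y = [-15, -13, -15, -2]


n=4, Σx=45, Σy=-45, Σxy=-584, Σx²=559, Σy²=623
r = (4×(-584) - 45×(-45))/√((4×559 - 45²)(4×623 - (-45)²))
= -311/√(211×467) = -311/√98537 ≈ -311/313.9060 ≈ -0.9907

r ≈ -0.9907


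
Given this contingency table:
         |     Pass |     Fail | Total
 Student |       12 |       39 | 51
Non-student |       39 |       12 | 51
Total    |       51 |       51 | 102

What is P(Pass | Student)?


P(Pass | Student) = 12/(12+39) = 12/51 = 4/17

P(Pass|Student) = 4/17 ≈ 23.53%


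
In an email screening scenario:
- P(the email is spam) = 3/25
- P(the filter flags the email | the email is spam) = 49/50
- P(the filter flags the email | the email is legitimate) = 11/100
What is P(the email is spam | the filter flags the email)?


Using Bayes' theorem:
P(A|B) = P(B|A)·P(A) / P(B)

P(the filter flags the email) = 49/50 × 3/25 + 11/100 × 22/25
= 147/1250 + 121/1250 = 134/625

P(the email is spam|the filter flags the email) = (147/1250) / (134/625) = 147/268

P(the email is spam|the filter flags the email) = 147/268 ≈ 54.85%


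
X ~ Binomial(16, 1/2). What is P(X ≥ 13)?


P(X ≥ 13) = Σ P(X=i) for i=13..16
P(X=13) = 35/4096
P(X=14) = 15/8192
P(X=15) = 1/4096
P(X=16) = 1/65536
Sum = 697/65536

P(X ≥ 13) = 697/65536 ≈ 1.06%


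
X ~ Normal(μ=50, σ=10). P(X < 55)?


z = (55-50)/10 = 0.5
P(Z < 0.5) = 0.6915

P(X < 55) ≈ 0.6915


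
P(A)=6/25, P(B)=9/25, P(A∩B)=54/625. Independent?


P(A)×P(B) = 54/625
P(A∩B) = 54/625
Equal ✓ → Independent

Yes, independent


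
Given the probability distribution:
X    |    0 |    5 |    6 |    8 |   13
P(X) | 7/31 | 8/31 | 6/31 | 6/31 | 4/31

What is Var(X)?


E[X] = 176/31
E[X²] = 1476/31
Var(X) = E[X²] - (E[X])² = 1476/31 - 30976/961 = 14780/961

Var(X) = 14780/961 ≈ 15.3798


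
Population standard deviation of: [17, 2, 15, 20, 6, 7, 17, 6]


Mean = 90/8 = 45/4
  (17-45/4)²=529/16
  (2-45/4)²=1369/16
  (15-45/4)²=225/16
  (20-45/4)²=1225/16
  (6-45/4)²=441/16
  (7-45/4)²=289/16
  (17-45/4)²=529/16
  (6-45/4)²=441/16
Σ(x-μ)² = 631/2
σ² = (631/2)/8 = 631/16

σ = √(631/16) ≈ 6.2799


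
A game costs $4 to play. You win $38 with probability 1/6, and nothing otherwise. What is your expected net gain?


E[gain] = (38-4)×1/6 + (-4)×5/6
= 17/3 - 10/3 = 7/3

Expected net gain = $7/3 ≈ $2.33


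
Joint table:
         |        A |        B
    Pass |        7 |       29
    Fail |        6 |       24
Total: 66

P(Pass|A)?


P(Pass|A) = 7/(7+6) = 7/13

P = 7/13 ≈ 53.85%


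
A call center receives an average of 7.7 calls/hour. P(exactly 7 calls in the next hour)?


Poisson(λ=7.7): P(X=7) = e^(-λ)×λ^k/k!
= e^(-7.7) × 7.7^7 / 7!
≈ 0.0004528271829 × 1604852.32669 / 5040 ≈ 0.144191

P(X=7) ≈ 0.144191 ≈ 14.42%


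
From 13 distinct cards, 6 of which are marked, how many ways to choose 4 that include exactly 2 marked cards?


Choose 2 of the 6 marked cards and 2 of the other 7 cards:
C(6,2)×C(7,2) = 15×21 = 315

315


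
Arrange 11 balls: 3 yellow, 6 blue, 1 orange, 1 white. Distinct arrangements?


11!/(3!×6!×1!×1!) = 9240

9240


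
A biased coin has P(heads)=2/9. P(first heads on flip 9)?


Geometric: P(X=9) = (1-p)^(k-1)×p = (7/9)^8×2/9 = 11529602/387420489

P(X=9) = 11529602/387420489 ≈ 2.98%


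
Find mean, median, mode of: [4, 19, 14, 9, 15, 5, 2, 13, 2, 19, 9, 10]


Sorted: [2, 2, 4, 5, 9, 9, 10, 13, 14, 15, 19, 19]
Mean = 121/12
Median = 19/2
Freq: {4: 1, 19: 2, 14: 1, 9: 2, 15: 1, 5: 1, 2: 2, 13: 1, 10: 1}
Mode: [2, 9, 19]

Mean=121/12, Median=19/2, Mode=[2, 9, 19]


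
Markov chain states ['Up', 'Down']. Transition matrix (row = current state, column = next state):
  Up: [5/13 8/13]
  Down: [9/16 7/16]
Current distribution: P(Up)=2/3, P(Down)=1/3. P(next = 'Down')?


P(next=Down) = Σᵢ P(now=i)×P(i→Down)
= 2/3×8/13 + 1/3×7/16
= 16/39 + 7/48 = 347/624

P = 347/624 ≈ 0.5561


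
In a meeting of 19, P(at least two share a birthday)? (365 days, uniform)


P(all different) = Π(365-i)/365 for i=0..18
= 0.620881
P(match) = 1 - 0.620881 = 0.379119

P ≈ 0.3791 ≈ 37.91%


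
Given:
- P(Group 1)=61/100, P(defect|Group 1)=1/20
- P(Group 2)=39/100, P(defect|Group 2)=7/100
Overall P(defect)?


P(B) = Σ P(B|Aᵢ)×P(Aᵢ)
  1/20×61/100 = 61/2000
  7/100×39/100 = 273/10000
Sum = 289/5000

P(defect) = 289/5000 ≈ 5.78%


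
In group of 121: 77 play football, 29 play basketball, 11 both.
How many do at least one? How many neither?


|A∪B| = 77+29-11 = 95
Neither = 121-95 = 26

At least one: 95; Neither: 26


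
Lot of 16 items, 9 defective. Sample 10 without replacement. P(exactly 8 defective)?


Hypergeometric: C(9,8)×C(7,2)/C(16,10)
= 9×21/8008 = 27/1144

P(X=8) = 27/1144 ≈ 2.36%


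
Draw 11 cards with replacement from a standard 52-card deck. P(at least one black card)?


P(not a black card) = 26/52 = 1/2
P(none in 11 draws) = (1/2)^11 = 1/2048
P(≥1 black card) = 1 - 1/2048 = 2047/2048

P = 2047/2048 ≈ 99.95%


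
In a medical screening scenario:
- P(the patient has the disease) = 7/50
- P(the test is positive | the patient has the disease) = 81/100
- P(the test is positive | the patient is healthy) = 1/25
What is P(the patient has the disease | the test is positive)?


Using Bayes' theorem:
P(A|B) = P(B|A)·P(A) / P(B)

P(the test is positive) = 81/100 × 7/50 + 1/25 × 43/50
= 567/5000 + 43/1250 = 739/5000

P(the patient has the disease|the test is positive) = (567/5000) / (739/5000) = 567/739

P(the patient has the disease|the test is positive) = 567/739 ≈ 76.73%


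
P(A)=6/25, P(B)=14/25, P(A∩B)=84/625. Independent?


P(A)×P(B) = 84/625
P(A∩B) = 84/625
Equal ✓ → Independent

Yes, independent
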